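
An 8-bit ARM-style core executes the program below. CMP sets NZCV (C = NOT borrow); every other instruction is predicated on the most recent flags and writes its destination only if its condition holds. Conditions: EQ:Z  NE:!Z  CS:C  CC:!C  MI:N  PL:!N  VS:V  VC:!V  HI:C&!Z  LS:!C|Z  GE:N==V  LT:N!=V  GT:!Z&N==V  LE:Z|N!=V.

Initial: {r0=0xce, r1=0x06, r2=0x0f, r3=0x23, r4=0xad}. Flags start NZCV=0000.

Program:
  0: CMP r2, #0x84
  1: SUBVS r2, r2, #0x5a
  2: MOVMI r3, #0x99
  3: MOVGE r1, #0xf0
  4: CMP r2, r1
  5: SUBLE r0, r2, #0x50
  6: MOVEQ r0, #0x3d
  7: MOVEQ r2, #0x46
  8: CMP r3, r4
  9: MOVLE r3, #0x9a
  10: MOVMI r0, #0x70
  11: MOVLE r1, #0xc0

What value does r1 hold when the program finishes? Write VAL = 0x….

[0] flags=1001 → (cmp)
[1] flags=1001 VS?T → r2=0xb5
[2] flags=1001 MI?T → r3=0x99
[3] flags=1001 GE?T → r1=0xf0
[4] flags=1000 → (cmp)
[5] flags=1000 LE?T → r0=0x65
[6] flags=1000 EQ?F → skip
[7] flags=1000 EQ?F → skip
[8] flags=1000 → (cmp)
[9] flags=1000 LE?T → r3=0x9a
[10] flags=1000 MI?T → r0=0x70
[11] flags=1000 LE?T → r1=0xc0

VAL = 0xc0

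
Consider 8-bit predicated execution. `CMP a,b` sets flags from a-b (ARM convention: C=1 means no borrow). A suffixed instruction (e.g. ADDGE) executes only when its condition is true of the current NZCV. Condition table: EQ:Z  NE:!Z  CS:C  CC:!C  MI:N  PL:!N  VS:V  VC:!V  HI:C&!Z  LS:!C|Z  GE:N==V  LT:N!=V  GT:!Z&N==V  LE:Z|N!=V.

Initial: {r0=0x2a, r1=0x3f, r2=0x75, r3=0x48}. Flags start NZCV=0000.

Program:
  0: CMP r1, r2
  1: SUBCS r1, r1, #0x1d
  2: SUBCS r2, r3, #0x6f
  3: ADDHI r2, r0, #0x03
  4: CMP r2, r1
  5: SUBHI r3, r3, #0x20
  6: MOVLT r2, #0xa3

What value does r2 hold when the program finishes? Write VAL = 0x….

VAL = 0x75

0: ✓ CMP  NZCV=1000
1: · SUBCS
2: · SUBCS
3: · ADDHI
4: ✓ CMP  NZCV=0010
5: ✓ SUBHI  r3←0x28
6: · MOVLT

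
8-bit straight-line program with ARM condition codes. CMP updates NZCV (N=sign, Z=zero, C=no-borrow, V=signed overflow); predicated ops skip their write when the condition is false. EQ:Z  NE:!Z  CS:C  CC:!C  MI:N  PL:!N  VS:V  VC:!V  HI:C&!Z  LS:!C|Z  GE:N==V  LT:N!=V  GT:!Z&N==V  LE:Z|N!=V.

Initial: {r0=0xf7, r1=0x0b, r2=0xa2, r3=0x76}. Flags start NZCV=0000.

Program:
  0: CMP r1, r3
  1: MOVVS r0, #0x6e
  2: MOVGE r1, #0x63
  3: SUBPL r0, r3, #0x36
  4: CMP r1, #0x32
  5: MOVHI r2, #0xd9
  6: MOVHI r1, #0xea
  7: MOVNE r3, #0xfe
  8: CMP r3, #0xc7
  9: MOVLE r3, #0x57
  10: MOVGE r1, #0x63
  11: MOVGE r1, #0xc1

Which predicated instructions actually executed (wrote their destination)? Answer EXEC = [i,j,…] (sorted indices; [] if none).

EXEC = [7,10,11]

[0] flags=1000 → (cmp)
[1] flags=1000 VS?F → skip
[2] flags=1000 GE?F → skip
[3] flags=1000 PL?F → skip
[4] flags=1000 → (cmp)
[5] flags=1000 HI?F → skip
[6] flags=1000 HI?F → skip
[7] flags=1000 NE?T → r3=0xfe
[8] flags=0010 → (cmp)
[9] flags=0010 LE?F → skip
[10] flags=0010 GE?T → r1=0x63
[11] flags=0010 GE?T → r1=0xc1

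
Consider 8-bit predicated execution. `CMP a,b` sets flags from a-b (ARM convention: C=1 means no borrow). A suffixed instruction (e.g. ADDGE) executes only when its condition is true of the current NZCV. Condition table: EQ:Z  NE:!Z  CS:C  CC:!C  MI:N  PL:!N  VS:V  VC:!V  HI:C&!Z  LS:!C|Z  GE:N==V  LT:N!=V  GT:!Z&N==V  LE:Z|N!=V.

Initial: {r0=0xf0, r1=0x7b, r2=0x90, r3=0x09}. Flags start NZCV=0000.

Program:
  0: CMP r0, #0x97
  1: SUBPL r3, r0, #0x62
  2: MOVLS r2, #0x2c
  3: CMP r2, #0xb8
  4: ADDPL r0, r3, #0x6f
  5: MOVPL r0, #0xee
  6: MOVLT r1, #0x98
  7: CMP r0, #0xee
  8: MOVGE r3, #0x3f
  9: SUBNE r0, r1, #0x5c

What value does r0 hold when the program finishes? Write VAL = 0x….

VAL = 0x3c

0: ✓ CMP  NZCV=0010
1: ✓ SUBPL  r3←0x8e
2: · MOVLS
3: ✓ CMP  NZCV=1000
4: · ADDPL
5: · MOVPL
6: ✓ MOVLT  r1←0x98
7: ✓ CMP  NZCV=0010
8: ✓ MOVGE  r3←0x3f
9: ✓ SUBNE  r0←0x3c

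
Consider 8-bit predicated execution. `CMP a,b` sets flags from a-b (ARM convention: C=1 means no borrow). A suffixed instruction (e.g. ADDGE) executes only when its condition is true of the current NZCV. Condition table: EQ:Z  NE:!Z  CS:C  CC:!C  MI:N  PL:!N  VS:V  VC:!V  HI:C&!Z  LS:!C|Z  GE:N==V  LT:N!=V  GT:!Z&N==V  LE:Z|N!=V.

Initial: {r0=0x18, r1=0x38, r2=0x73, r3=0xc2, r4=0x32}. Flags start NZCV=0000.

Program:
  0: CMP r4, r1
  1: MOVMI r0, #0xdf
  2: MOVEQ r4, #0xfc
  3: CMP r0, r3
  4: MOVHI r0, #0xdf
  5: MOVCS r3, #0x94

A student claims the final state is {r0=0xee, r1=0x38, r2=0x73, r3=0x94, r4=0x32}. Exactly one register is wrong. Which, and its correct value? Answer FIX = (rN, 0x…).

FIX = (r0, 0xdf)

0: ✓ CMP  NZCV=1000
1: ✓ MOVMI  r0←0xdf
2: · MOVEQ
3: ✓ CMP  NZCV=0010
4: ✓ MOVHI  r0←0xdf
5: ✓ MOVCS  r3←0x94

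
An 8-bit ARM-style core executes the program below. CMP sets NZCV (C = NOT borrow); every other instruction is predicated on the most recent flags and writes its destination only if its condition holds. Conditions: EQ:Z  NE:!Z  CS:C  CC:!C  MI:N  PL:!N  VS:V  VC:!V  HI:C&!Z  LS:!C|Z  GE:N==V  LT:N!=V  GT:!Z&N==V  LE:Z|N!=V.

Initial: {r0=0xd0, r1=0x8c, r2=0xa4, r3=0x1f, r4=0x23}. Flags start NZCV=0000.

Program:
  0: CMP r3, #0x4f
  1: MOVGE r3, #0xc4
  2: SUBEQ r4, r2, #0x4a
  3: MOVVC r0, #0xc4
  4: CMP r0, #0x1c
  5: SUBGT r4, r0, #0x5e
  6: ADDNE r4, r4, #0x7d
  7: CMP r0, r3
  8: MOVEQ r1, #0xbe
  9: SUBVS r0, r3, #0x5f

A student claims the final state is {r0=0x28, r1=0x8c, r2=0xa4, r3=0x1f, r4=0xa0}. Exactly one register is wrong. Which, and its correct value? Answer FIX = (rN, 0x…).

0: ✓ CMP  NZCV=1000
1: · MOVGE
2: · SUBEQ
3: ✓ MOVVC  r0←0xc4
4: ✓ CMP  NZCV=1010
5: · SUBGT
6: ✓ ADDNE  r4←0xa0
7: ✓ CMP  NZCV=1010
8: · MOVEQ
9: · SUBVS

FIX = (r0, 0xc4)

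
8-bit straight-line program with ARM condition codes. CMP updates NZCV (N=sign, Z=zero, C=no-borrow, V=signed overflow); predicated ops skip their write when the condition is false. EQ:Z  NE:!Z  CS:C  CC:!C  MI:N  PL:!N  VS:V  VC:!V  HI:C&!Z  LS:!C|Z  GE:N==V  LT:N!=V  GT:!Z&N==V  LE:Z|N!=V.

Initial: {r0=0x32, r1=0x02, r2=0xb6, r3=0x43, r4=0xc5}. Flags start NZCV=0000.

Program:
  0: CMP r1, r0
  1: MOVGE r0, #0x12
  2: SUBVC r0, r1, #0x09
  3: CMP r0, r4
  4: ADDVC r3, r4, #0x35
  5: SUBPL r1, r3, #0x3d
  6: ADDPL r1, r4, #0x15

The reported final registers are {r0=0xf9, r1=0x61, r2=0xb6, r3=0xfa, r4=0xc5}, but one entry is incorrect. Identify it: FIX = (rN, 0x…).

0: ✓ CMP  NZCV=1000
1: · MOVGE
2: ✓ SUBVC  r0←0xf9
3: ✓ CMP  NZCV=0010
4: ✓ ADDVC  r3←0xfa
5: ✓ SUBPL  r1←0xbd
6: ✓ ADDPL  r1←0xda

FIX = (r1, 0xda)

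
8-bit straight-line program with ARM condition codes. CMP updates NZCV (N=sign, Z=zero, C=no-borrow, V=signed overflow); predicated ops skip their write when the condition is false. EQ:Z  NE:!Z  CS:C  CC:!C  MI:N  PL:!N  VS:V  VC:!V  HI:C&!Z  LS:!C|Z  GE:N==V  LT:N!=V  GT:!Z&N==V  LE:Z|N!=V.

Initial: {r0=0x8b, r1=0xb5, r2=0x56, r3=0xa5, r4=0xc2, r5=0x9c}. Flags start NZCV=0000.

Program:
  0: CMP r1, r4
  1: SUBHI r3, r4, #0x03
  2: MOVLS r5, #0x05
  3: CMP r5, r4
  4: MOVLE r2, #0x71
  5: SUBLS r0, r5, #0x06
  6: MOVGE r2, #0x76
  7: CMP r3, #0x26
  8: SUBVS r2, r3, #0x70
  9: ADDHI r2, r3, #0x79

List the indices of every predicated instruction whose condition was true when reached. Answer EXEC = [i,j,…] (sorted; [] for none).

0: ✓ CMP  NZCV=1000
1: · SUBHI
2: ✓ MOVLS  r5←0x05
3: ✓ CMP  NZCV=0000
4: · MOVLE
5: ✓ SUBLS  r0←0xff
6: ✓ MOVGE  r2←0x76
7: ✓ CMP  NZCV=0011
8: ✓ SUBVS  r2←0x35
9: ✓ ADDHI  r2←0x1e

EXEC = [2,5,6,8,9]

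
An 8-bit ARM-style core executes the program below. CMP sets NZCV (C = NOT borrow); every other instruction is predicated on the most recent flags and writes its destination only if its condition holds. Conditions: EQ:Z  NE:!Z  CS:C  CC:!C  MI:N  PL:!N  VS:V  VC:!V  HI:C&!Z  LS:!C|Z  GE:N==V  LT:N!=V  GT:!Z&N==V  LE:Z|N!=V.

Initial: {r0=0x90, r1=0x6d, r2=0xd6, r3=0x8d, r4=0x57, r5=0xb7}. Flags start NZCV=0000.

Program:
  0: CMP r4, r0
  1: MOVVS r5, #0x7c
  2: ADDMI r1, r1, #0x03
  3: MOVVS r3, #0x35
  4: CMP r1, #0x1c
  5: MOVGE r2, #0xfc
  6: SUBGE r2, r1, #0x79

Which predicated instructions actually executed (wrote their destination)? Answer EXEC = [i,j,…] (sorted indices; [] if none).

[0] flags=1001 → (cmp)
[1] flags=1001 VS?T → r5=0x7c
[2] flags=1001 MI?T → r1=0x70
[3] flags=1001 VS?T → r3=0x35
[4] flags=0010 → (cmp)
[5] flags=0010 GE?T → r2=0xfc
[6] flags=0010 GE?T → r2=0xf7

EXEC = [1,2,3,5,6]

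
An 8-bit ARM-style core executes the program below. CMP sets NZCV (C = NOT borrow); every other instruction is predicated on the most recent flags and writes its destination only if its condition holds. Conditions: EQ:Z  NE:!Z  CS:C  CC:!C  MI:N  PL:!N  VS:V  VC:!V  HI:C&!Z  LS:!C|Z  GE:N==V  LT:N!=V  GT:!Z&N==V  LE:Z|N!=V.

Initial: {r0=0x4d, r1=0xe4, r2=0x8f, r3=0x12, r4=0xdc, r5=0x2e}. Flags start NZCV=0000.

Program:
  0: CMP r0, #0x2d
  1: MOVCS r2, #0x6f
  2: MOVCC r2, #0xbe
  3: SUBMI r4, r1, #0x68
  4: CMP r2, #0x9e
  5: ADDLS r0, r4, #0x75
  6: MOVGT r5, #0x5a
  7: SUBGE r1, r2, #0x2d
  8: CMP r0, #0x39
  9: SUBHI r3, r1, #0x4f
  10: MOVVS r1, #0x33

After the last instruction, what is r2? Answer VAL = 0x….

0: ✓ CMP  NZCV=0010
1: ✓ MOVCS  r2←0x6f
2: · MOVCC
3: · SUBMI
4: ✓ CMP  NZCV=1001
5: ✓ ADDLS  r0←0x51
6: ✓ MOVGT  r5←0x5a
7: ✓ SUBGE  r1←0x42
8: ✓ CMP  NZCV=0010
9: ✓ SUBHI  r3←0xf3
10: · MOVVS

VAL = 0x6f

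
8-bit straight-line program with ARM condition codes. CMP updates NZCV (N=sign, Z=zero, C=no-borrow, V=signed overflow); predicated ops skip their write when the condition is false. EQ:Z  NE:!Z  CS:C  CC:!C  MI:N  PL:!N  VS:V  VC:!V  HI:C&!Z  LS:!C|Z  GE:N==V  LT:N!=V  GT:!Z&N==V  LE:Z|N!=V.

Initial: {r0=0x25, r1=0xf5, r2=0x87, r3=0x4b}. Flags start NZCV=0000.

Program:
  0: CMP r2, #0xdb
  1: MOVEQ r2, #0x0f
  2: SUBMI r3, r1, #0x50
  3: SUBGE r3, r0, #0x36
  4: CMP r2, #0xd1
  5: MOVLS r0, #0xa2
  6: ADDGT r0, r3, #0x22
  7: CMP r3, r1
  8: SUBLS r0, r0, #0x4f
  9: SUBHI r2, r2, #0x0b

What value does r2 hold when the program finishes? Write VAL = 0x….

VAL = 0x87

0: ✓ CMP  NZCV=1000
1: · MOVEQ
2: ✓ SUBMI  r3←0xa5
3: · SUBGE
4: ✓ CMP  NZCV=1000
5: ✓ MOVLS  r0←0xa2
6: · ADDGT
7: ✓ CMP  NZCV=1000
8: ✓ SUBLS  r0←0x53
9: · SUBHI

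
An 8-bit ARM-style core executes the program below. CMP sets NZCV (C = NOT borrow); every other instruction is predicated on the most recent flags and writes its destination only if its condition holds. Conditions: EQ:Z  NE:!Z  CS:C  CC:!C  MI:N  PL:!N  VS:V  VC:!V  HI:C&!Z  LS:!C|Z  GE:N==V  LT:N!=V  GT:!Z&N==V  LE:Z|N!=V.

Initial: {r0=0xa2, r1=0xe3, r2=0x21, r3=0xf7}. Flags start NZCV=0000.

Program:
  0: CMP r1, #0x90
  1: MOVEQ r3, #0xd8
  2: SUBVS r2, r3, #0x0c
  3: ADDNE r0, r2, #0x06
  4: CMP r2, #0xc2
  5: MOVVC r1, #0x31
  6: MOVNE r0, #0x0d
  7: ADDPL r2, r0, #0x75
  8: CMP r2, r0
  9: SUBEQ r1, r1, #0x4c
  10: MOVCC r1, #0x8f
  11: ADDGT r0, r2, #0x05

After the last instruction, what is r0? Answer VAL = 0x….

0: ✓ CMP  NZCV=0010
1: · MOVEQ
2: · SUBVS
3: ✓ ADDNE  r0←0x27
4: ✓ CMP  NZCV=0000
5: ✓ MOVVC  r1←0x31
6: ✓ MOVNE  r0←0x0d
7: ✓ ADDPL  r2←0x82
8: ✓ CMP  NZCV=0011
9: · SUBEQ
10: · MOVCC
11: · ADDGT

VAL = 0x0d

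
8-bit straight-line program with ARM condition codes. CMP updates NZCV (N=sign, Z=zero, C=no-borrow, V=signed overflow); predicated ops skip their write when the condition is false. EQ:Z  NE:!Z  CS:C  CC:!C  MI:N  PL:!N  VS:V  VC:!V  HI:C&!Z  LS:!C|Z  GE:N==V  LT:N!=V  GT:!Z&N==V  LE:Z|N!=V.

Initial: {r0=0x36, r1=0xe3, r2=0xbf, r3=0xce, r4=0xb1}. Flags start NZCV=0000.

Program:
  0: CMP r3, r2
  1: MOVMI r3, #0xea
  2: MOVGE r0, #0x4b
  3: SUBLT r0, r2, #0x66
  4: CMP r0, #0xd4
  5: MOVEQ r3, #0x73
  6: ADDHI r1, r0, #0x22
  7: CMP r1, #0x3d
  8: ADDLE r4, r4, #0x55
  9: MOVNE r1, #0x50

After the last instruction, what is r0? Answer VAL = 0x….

VAL = 0x4b

0: ✓ CMP  NZCV=0010
1: · MOVMI
2: ✓ MOVGE  r0←0x4b
3: · SUBLT
4: ✓ CMP  NZCV=0000
5: · MOVEQ
6: · ADDHI
7: ✓ CMP  NZCV=1010
8: ✓ ADDLE  r4←0x06
9: ✓ MOVNE  r1←0x50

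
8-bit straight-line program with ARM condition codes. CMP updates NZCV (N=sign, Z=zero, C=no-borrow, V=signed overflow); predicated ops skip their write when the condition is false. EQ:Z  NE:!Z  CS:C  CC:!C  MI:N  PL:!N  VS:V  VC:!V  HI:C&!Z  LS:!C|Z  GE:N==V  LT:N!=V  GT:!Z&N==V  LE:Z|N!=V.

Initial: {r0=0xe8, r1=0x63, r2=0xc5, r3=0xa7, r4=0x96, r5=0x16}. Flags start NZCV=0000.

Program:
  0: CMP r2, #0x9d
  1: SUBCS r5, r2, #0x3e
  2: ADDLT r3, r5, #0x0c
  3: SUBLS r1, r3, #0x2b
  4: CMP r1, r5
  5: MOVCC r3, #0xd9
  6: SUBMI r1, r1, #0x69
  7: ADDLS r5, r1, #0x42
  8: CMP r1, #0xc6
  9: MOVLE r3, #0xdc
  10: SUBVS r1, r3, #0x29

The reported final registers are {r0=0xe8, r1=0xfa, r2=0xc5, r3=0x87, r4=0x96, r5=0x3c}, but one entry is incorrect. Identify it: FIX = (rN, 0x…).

FIX = (r3, 0xd9)

[0] flags=0010 → (cmp)
[1] flags=0010 CS?T → r5=0x87
[2] flags=0010 LT?F → skip
[3] flags=0010 LS?F → skip
[4] flags=1001 → (cmp)
[5] flags=1001 CC?T → r3=0xd9
[6] flags=1001 MI?T → r1=0xfa
[7] flags=1001 LS?T → r5=0x3c
[8] flags=0010 → (cmp)
[9] flags=0010 LE?F → skip
[10] flags=0010 VS?F → skip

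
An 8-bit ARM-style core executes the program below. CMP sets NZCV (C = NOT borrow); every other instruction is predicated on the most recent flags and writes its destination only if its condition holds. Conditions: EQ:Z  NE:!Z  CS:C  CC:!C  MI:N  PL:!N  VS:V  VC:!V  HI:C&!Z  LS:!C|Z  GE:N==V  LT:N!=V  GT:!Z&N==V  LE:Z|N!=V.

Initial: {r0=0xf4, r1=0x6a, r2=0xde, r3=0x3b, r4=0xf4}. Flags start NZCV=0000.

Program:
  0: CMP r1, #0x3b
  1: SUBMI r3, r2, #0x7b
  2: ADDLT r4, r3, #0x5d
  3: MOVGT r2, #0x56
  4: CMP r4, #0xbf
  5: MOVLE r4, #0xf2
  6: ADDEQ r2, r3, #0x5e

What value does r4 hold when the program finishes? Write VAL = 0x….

[0] flags=0010 → (cmp)
[1] flags=0010 MI?F → skip
[2] flags=0010 LT?F → skip
[3] flags=0010 GT?T → r2=0x56
[4] flags=0010 → (cmp)
[5] flags=0010 LE?F → skip
[6] flags=0010 EQ?F → skip

VAL = 0xf4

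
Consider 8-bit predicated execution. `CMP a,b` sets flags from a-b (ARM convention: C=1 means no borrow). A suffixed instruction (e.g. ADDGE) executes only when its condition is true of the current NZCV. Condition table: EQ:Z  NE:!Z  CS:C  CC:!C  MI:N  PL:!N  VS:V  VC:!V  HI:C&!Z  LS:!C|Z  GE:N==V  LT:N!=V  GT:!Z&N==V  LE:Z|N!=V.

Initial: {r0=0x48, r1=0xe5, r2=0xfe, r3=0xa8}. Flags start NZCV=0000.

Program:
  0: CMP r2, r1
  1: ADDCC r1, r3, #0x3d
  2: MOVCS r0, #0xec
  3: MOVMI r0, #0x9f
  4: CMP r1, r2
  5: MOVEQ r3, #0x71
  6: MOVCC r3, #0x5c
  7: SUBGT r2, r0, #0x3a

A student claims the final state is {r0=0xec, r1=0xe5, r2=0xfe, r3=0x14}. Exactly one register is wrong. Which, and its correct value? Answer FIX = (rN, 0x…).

FIX = (r3, 0x5c)

[0] flags=0010 → (cmp)
[1] flags=0010 CC?F → skip
[2] flags=0010 CS?T → r0=0xec
[3] flags=0010 MI?F → skip
[4] flags=1000 → (cmp)
[5] flags=1000 EQ?F → skip
[6] flags=1000 CC?T → r3=0x5c
[7] flags=1000 GT?F → skip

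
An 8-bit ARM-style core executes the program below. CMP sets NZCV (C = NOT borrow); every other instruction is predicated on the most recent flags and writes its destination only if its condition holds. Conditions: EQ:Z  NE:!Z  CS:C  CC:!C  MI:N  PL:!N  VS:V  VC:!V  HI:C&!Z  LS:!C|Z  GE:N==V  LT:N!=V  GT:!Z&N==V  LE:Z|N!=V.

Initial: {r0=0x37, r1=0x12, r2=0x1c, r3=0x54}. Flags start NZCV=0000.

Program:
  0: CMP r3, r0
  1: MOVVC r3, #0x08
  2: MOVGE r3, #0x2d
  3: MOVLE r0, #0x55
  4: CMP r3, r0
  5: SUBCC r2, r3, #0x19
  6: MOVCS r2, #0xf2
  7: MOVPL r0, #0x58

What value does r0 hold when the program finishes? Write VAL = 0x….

VAL = 0x37

0: ✓ CMP  NZCV=0010
1: ✓ MOVVC  r3←0x08
2: ✓ MOVGE  r3←0x2d
3: · MOVLE
4: ✓ CMP  NZCV=1000
5: ✓ SUBCC  r2←0x14
6: · MOVCS
7: · MOVPL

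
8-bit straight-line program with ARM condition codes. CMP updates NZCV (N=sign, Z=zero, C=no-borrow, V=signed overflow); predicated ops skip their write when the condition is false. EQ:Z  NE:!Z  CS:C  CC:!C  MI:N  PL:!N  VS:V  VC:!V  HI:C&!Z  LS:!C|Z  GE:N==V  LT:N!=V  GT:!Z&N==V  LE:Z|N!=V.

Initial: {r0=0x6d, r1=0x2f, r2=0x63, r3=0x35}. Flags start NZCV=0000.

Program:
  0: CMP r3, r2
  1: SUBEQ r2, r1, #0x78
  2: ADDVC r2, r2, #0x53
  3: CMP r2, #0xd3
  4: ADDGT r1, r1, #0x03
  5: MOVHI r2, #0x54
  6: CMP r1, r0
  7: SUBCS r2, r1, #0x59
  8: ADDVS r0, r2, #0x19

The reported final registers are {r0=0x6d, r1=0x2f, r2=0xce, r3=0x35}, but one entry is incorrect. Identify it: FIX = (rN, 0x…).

[0] flags=1000 → (cmp)
[1] flags=1000 EQ?F → skip
[2] flags=1000 VC?T → r2=0xb6
[3] flags=1000 → (cmp)
[4] flags=1000 GT?F → skip
[5] flags=1000 HI?F → skip
[6] flags=1000 → (cmp)
[7] flags=1000 CS?F → skip
[8] flags=1000 VS?F → skip

FIX = (r2, 0xb6)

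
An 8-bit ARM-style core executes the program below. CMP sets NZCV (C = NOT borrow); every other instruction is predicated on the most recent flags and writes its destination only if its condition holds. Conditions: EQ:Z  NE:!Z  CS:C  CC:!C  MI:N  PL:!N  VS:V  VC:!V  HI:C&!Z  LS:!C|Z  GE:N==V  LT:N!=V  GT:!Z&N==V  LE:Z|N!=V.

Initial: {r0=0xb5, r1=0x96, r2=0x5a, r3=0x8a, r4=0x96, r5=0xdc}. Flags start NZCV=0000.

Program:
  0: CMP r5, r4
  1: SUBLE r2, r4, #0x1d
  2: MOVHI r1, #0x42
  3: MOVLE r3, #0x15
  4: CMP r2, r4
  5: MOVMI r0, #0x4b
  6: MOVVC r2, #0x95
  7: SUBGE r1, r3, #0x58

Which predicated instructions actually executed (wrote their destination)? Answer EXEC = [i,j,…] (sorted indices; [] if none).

[0] flags=0010 → (cmp)
[1] flags=0010 LE?F → skip
[2] flags=0010 HI?T → r1=0x42
[3] flags=0010 LE?F → skip
[4] flags=1001 → (cmp)
[5] flags=1001 MI?T → r0=0x4b
[6] flags=1001 VC?F → skip
[7] flags=1001 GE?T → r1=0x32

EXEC = [2,5,7]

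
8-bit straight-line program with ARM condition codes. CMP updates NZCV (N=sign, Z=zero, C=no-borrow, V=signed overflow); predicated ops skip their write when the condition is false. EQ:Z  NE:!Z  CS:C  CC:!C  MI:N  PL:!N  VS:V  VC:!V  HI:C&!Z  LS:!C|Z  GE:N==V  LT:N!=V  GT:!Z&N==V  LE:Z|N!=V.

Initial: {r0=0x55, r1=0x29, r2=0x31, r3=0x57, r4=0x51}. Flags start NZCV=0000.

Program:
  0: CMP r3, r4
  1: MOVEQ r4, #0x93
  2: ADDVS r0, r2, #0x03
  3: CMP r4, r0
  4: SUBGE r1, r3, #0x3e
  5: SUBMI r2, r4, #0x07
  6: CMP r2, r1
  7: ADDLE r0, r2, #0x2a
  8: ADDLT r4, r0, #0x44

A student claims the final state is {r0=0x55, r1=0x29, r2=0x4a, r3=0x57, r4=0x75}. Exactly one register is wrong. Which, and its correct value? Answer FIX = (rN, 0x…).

FIX = (r4, 0x51)

[0] flags=0010 → (cmp)
[1] flags=0010 EQ?F → skip
[2] flags=0010 VS?F → skip
[3] flags=1000 → (cmp)
[4] flags=1000 GE?F → skip
[5] flags=1000 MI?T → r2=0x4a
[6] flags=0010 → (cmp)
[7] flags=0010 LE?F → skip
[8] flags=0010 LT?F → skip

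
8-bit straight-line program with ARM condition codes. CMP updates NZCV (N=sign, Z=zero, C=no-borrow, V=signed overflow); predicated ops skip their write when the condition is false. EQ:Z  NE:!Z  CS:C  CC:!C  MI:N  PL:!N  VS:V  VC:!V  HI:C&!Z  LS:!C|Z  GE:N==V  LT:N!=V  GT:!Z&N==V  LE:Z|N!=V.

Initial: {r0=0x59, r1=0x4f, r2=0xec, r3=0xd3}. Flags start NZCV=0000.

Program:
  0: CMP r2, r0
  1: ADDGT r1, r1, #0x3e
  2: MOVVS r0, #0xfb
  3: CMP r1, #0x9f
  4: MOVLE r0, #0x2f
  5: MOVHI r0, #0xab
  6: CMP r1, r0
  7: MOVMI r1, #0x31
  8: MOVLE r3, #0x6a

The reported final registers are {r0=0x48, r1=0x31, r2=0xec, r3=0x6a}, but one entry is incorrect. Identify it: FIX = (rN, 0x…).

0: ✓ CMP  NZCV=1010
1: · ADDGT
2: · MOVVS
3: ✓ CMP  NZCV=1001
4: · MOVLE
5: · MOVHI
6: ✓ CMP  NZCV=1000
7: ✓ MOVMI  r1←0x31
8: ✓ MOVLE  r3←0x6a

FIX = (r0, 0x59)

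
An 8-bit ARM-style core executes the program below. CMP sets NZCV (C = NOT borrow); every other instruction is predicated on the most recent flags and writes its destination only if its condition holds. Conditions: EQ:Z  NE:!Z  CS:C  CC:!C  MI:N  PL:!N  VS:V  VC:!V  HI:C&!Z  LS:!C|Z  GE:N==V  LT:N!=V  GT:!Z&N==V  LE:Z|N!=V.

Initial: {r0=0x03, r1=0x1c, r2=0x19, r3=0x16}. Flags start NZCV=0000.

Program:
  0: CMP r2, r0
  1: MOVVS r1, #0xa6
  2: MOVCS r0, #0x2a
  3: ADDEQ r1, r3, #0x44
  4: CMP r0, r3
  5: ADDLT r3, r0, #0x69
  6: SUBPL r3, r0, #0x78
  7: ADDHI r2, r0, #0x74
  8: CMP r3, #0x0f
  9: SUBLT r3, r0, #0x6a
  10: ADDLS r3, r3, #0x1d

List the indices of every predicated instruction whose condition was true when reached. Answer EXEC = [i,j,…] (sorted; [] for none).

EXEC = [2,6,7,9]

[0] flags=0010 → (cmp)
[1] flags=0010 VS?F → skip
[2] flags=0010 CS?T → r0=0x2a
[3] flags=0010 EQ?F → skip
[4] flags=0010 → (cmp)
[5] flags=0010 LT?F → skip
[6] flags=0010 PL?T → r3=0xb2
[7] flags=0010 HI?T → r2=0x9e
[8] flags=1010 → (cmp)
[9] flags=1010 LT?T → r3=0xc0
[10] flags=1010 LS?F → skip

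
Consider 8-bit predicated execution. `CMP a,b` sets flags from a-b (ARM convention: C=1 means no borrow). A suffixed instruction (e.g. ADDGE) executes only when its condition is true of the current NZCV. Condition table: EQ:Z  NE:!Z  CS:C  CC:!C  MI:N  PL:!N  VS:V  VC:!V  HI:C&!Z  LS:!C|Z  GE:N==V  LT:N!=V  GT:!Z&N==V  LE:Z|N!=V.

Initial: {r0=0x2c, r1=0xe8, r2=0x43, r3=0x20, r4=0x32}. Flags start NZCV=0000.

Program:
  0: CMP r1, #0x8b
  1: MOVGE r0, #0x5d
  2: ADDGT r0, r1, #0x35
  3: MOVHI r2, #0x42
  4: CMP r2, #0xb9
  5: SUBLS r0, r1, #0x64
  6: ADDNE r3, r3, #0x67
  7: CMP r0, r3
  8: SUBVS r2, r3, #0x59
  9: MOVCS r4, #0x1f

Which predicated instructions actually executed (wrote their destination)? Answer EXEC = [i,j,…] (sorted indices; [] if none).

0: ✓ CMP  NZCV=0010
1: ✓ MOVGE  r0←0x5d
2: ✓ ADDGT  r0←0x1d
3: ✓ MOVHI  r2←0x42
4: ✓ CMP  NZCV=1001
5: ✓ SUBLS  r0←0x84
6: ✓ ADDNE  r3←0x87
7: ✓ CMP  NZCV=1000
8: · SUBVS
9: · MOVCS

EXEC = [1,2,3,5,6]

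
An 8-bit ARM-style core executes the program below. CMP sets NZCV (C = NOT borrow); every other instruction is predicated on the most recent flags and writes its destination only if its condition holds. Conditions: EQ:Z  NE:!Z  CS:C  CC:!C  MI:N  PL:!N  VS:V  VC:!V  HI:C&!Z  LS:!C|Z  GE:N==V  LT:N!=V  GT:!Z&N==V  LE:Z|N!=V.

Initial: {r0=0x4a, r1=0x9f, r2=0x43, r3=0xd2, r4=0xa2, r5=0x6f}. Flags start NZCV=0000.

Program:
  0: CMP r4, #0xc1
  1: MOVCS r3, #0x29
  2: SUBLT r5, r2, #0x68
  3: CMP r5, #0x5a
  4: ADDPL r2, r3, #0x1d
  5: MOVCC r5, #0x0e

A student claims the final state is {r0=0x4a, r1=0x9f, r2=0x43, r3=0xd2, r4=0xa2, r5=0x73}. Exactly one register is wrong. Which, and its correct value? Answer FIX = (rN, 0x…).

FIX = (r5, 0xdb)

0: ✓ CMP  NZCV=1000
1: · MOVCS
2: ✓ SUBLT  r5←0xdb
3: ✓ CMP  NZCV=1010
4: · ADDPL
5: · MOVCC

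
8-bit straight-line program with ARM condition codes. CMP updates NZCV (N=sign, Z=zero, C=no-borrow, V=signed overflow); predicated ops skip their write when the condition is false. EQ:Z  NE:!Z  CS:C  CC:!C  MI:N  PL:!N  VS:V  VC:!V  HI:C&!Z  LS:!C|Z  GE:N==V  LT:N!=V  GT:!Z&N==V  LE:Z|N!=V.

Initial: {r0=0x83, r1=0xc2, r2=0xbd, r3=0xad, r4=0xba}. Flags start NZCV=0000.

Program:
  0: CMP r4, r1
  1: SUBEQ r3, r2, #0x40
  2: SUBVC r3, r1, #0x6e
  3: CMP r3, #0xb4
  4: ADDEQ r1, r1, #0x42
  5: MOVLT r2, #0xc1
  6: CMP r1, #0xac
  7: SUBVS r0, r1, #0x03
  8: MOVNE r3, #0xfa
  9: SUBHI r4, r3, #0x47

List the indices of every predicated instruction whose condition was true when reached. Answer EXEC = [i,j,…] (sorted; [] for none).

[0] flags=1000 → (cmp)
[1] flags=1000 EQ?F → skip
[2] flags=1000 VC?T → r3=0x54
[3] flags=1001 → (cmp)
[4] flags=1001 EQ?F → skip
[5] flags=1001 LT?F → skip
[6] flags=0010 → (cmp)
[7] flags=0010 VS?F → skip
[8] flags=0010 NE?T → r3=0xfa
[9] flags=0010 HI?T → r4=0xb3

EXEC = [2,8,9]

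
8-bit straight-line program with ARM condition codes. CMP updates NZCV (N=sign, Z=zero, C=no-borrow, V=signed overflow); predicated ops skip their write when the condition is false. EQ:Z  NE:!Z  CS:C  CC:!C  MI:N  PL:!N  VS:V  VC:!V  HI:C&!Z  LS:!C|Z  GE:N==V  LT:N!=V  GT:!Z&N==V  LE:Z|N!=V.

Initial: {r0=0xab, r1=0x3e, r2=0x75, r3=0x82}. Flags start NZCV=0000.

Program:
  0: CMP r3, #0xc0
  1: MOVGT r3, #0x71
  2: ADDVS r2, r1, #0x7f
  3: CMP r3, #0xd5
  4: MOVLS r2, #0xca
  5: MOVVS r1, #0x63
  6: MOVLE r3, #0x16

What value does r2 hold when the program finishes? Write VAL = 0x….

VAL = 0xca

[0] flags=1000 → (cmp)
[1] flags=1000 GT?F → skip
[2] flags=1000 VS?F → skip
[3] flags=1000 → (cmp)
[4] flags=1000 LS?T → r2=0xca
[5] flags=1000 VS?F → skip
[6] flags=1000 LE?T → r3=0x16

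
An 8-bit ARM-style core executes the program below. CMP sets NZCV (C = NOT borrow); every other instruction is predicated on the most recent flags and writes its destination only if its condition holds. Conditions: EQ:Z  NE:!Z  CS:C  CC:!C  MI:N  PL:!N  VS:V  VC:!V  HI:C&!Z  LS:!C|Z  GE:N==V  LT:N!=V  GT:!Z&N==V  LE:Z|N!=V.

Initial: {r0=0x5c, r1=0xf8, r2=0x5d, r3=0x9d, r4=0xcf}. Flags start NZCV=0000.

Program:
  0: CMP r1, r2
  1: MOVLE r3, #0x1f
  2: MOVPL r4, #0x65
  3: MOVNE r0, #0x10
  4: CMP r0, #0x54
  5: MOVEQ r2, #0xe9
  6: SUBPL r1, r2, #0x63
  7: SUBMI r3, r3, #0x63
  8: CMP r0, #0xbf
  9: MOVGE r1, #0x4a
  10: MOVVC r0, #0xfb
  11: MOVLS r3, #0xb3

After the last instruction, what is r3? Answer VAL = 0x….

0: ✓ CMP  NZCV=1010
1: ✓ MOVLE  r3←0x1f
2: · MOVPL
3: ✓ MOVNE  r0←0x10
4: ✓ CMP  NZCV=1000
5: · MOVEQ
6: · SUBPL
7: ✓ SUBMI  r3←0xbc
8: ✓ CMP  NZCV=0000
9: ✓ MOVGE  r1←0x4a
10: ✓ MOVVC  r0←0xfb
11: ✓ MOVLS  r3←0xb3

VAL = 0xb3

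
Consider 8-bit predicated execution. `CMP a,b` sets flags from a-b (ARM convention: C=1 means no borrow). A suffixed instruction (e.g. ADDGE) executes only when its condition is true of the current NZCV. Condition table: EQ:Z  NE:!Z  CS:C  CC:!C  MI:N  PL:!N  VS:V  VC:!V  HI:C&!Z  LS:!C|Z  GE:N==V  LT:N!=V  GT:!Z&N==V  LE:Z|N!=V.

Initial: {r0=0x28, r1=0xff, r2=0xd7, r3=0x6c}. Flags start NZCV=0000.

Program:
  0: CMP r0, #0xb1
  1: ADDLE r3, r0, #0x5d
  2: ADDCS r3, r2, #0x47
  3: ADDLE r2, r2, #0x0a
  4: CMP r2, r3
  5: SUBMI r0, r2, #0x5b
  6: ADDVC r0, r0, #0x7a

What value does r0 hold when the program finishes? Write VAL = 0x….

0: ✓ CMP  NZCV=0000
1: · ADDLE
2: · ADDCS
3: · ADDLE
4: ✓ CMP  NZCV=0011
5: · SUBMI
6: · ADDVC

VAL = 0x28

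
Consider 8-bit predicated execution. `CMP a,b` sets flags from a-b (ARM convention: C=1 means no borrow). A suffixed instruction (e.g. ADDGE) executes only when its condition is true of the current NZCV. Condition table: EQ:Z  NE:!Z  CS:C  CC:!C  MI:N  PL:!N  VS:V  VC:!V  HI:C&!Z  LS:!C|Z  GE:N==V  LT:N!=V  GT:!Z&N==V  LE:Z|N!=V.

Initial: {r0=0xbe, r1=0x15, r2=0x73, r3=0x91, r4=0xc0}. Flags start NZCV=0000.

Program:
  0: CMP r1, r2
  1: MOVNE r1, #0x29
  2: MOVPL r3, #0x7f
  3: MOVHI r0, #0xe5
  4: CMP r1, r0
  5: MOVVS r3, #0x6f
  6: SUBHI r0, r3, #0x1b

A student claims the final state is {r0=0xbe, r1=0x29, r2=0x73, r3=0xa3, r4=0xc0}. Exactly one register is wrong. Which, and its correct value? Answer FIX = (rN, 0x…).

FIX = (r3, 0x91)

0: ✓ CMP  NZCV=1000
1: ✓ MOVNE  r1←0x29
2: · MOVPL
3: · MOVHI
4: ✓ CMP  NZCV=0000
5: · MOVVS
6: · SUBHI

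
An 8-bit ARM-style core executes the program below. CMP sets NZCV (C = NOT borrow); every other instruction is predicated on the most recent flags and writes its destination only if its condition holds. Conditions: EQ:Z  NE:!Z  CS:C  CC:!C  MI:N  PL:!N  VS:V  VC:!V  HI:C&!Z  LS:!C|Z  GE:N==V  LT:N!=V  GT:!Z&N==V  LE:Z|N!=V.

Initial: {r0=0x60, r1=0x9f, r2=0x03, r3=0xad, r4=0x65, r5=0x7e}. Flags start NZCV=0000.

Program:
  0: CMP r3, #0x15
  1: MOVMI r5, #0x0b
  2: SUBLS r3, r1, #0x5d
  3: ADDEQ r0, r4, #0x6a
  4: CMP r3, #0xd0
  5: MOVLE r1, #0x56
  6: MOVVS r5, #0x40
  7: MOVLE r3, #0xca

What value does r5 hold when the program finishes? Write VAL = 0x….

[0] flags=1010 → (cmp)
[1] flags=1010 MI?T → r5=0x0b
[2] flags=1010 LS?F → skip
[3] flags=1010 EQ?F → skip
[4] flags=1000 → (cmp)
[5] flags=1000 LE?T → r1=0x56
[6] flags=1000 VS?F → skip
[7] flags=1000 LE?T → r3=0xca

VAL = 0x0b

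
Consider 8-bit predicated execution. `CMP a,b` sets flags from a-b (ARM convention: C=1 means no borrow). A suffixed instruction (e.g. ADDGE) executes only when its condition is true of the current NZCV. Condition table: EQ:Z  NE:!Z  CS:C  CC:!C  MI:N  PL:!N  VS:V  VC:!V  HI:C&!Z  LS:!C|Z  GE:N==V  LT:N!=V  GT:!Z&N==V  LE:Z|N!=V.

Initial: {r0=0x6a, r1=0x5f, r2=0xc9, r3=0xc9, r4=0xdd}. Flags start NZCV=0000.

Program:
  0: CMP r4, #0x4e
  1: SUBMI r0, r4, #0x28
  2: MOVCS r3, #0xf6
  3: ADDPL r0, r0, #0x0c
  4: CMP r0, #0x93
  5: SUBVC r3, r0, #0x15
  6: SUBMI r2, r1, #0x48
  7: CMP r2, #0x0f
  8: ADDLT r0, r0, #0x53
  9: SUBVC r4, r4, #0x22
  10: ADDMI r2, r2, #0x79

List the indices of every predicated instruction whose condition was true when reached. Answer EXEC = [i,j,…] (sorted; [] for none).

[0] flags=1010 → (cmp)
[1] flags=1010 MI?T → r0=0xb5
[2] flags=1010 CS?T → r3=0xf6
[3] flags=1010 PL?F → skip
[4] flags=0010 → (cmp)
[5] flags=0010 VC?T → r3=0xa0
[6] flags=0010 MI?F → skip
[7] flags=1010 → (cmp)
[8] flags=1010 LT?T → r0=0x08
[9] flags=1010 VC?T → r4=0xbb
[10] flags=1010 MI?T → r2=0x42

EXEC = [1,2,5,8,9,10]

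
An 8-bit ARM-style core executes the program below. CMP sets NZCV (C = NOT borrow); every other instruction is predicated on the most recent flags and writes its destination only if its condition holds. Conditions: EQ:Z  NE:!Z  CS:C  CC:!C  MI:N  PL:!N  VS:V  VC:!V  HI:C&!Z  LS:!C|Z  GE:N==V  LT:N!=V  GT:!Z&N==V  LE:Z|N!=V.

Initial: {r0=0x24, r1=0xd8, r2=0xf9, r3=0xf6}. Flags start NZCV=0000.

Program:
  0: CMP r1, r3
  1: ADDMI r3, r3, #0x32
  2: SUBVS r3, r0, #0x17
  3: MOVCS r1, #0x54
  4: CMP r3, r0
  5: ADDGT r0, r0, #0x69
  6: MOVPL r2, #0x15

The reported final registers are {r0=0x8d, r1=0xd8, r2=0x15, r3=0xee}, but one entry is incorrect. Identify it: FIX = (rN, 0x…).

FIX = (r3, 0x28)

0: ✓ CMP  NZCV=1000
1: ✓ ADDMI  r3←0x28
2: · SUBVS
3: · MOVCS
4: ✓ CMP  NZCV=0010
5: ✓ ADDGT  r0←0x8d
6: ✓ MOVPL  r2←0x15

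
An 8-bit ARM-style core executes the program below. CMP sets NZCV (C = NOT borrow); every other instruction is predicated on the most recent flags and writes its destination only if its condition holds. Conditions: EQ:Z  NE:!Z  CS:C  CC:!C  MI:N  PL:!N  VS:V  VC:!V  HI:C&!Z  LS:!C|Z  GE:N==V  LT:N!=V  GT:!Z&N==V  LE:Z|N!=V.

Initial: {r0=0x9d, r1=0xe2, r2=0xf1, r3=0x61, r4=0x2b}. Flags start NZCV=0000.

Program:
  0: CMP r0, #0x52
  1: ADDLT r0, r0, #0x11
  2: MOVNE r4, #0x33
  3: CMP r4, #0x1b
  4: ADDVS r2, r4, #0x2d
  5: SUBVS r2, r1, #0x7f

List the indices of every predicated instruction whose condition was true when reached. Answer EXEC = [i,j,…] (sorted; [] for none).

0: ✓ CMP  NZCV=0011
1: ✓ ADDLT  r0←0xae
2: ✓ MOVNE  r4←0x33
3: ✓ CMP  NZCV=0010
4: · ADDVS
5: · SUBVS

EXEC = [1,2]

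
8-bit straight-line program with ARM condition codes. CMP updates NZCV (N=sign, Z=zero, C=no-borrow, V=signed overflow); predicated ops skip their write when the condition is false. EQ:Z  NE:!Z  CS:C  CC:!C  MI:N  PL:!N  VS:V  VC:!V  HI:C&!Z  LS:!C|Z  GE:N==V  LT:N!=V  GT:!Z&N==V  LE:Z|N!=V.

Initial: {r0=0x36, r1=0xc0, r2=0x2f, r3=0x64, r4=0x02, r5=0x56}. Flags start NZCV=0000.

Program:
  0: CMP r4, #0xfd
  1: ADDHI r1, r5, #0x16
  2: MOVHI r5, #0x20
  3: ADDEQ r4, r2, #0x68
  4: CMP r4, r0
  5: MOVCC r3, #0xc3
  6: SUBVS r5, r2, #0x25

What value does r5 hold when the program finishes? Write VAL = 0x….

VAL = 0x56

0: ✓ CMP  NZCV=0000
1: · ADDHI
2: · MOVHI
3: · ADDEQ
4: ✓ CMP  NZCV=1000
5: ✓ MOVCC  r3←0xc3
6: · SUBVS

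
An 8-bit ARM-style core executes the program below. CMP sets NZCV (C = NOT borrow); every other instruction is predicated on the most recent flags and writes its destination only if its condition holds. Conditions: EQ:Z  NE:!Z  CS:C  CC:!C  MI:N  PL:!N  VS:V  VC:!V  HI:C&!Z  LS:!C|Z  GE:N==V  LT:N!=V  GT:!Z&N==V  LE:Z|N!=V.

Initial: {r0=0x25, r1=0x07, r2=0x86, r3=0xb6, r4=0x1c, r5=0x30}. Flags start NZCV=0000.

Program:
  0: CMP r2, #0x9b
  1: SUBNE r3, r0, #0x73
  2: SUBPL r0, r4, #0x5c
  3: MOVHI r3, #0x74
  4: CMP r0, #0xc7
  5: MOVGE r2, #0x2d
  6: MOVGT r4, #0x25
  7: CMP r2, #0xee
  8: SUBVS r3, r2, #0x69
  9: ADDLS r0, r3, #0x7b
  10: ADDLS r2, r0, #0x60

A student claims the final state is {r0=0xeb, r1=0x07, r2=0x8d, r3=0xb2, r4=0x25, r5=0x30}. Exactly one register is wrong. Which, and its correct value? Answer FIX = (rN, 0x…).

FIX = (r0, 0x2d)

[0] flags=1000 → (cmp)
[1] flags=1000 NE?T → r3=0xb2
[2] flags=1000 PL?F → skip
[3] flags=1000 HI?F → skip
[4] flags=0000 → (cmp)
[5] flags=0000 GE?T → r2=0x2d
[6] flags=0000 GT?T → r4=0x25
[7] flags=0000 → (cmp)
[8] flags=0000 VS?F → skip
[9] flags=0000 LS?T → r0=0x2d
[10] flags=0000 LS?T → r2=0x8d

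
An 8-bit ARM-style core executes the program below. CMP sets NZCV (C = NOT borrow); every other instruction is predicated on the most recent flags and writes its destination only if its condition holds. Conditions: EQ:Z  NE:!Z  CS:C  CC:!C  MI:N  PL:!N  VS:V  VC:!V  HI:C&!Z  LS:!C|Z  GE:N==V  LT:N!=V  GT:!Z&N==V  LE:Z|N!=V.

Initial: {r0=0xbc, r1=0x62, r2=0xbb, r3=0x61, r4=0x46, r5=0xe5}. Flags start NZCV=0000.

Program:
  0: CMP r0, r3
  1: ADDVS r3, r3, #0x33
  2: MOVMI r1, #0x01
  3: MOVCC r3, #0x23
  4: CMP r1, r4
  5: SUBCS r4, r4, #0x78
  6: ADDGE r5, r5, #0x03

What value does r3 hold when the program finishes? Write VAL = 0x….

VAL = 0x94

0: ✓ CMP  NZCV=0011
1: ✓ ADDVS  r3←0x94
2: · MOVMI
3: · MOVCC
4: ✓ CMP  NZCV=0010
5: ✓ SUBCS  r4←0xce
6: ✓ ADDGE  r5←0xe8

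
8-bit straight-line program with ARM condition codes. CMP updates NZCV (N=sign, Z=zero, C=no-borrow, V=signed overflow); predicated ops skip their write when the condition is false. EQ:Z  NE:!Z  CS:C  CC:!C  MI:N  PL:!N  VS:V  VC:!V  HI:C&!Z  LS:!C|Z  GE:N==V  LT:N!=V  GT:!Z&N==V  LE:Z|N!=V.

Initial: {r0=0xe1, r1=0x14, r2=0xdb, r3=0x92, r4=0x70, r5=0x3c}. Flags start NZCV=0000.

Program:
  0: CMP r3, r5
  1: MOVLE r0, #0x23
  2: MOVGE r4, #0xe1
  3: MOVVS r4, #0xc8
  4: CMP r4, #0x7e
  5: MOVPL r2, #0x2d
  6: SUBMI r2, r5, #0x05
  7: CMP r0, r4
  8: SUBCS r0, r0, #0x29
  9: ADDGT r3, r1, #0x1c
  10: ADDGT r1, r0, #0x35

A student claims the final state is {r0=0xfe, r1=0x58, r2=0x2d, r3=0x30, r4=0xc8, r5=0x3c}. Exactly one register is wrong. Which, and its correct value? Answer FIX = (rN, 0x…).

FIX = (r0, 0x23)

0: ✓ CMP  NZCV=0011
1: ✓ MOVLE  r0←0x23
2: · MOVGE
3: ✓ MOVVS  r4←0xc8
4: ✓ CMP  NZCV=0011
5: ✓ MOVPL  r2←0x2d
6: · SUBMI
7: ✓ CMP  NZCV=0000
8: · SUBCS
9: ✓ ADDGT  r3←0x30
10: ✓ ADDGT  r1←0x58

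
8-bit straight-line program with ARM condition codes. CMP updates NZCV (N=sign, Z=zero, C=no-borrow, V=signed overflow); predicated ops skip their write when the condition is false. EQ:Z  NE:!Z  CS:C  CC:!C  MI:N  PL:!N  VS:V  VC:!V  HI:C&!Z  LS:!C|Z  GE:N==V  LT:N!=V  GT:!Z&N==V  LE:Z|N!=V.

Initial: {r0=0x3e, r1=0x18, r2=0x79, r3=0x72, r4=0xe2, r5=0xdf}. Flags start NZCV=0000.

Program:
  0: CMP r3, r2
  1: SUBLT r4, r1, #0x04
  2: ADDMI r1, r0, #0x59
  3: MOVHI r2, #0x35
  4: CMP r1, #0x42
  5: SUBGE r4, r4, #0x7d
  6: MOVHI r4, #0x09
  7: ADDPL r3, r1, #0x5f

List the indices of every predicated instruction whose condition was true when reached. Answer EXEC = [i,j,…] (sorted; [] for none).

EXEC = [1,2,6,7]

0: ✓ CMP  NZCV=1000
1: ✓ SUBLT  r4←0x14
2: ✓ ADDMI  r1←0x97
3: · MOVHI
4: ✓ CMP  NZCV=0011
5: · SUBGE
6: ✓ MOVHI  r4←0x09
7: ✓ ADDPL  r3←0xf6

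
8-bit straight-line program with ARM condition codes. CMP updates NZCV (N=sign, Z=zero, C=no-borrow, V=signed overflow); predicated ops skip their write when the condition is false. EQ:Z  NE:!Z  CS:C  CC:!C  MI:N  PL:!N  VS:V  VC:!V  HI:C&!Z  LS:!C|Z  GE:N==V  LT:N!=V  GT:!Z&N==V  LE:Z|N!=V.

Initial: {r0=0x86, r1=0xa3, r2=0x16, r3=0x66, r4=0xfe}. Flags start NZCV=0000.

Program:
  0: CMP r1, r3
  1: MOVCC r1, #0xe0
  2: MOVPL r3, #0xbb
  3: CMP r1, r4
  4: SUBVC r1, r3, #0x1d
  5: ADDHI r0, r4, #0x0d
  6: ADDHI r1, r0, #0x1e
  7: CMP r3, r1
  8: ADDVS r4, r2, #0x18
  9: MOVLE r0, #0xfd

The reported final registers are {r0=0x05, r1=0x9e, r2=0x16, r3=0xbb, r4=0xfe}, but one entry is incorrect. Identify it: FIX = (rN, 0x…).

FIX = (r0, 0x86)

[0] flags=0011 → (cmp)
[1] flags=0011 CC?F → skip
[2] flags=0011 PL?T → r3=0xbb
[3] flags=1000 → (cmp)
[4] flags=1000 VC?T → r1=0x9e
[5] flags=1000 HI?F → skip
[6] flags=1000 HI?F → skip
[7] flags=0010 → (cmp)
[8] flags=0010 VS?F → skip
[9] flags=0010 LE?F → skip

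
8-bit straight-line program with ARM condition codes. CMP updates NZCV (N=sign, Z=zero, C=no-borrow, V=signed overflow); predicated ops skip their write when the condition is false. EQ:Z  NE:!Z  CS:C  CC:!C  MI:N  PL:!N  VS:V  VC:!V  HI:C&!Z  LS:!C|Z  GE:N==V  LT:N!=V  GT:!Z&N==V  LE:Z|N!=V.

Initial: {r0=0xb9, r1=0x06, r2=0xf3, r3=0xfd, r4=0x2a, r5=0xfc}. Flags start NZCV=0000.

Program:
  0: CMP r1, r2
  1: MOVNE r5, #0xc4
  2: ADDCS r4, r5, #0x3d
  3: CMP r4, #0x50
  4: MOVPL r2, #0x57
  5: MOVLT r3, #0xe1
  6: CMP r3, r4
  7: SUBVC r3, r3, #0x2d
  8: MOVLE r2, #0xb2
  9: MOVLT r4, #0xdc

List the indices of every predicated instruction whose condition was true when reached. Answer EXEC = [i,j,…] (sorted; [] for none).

[0] flags=0000 → (cmp)
[1] flags=0000 NE?T → r5=0xc4
[2] flags=0000 CS?F → skip
[3] flags=1000 → (cmp)
[4] flags=1000 PL?F → skip
[5] flags=1000 LT?T → r3=0xe1
[6] flags=1010 → (cmp)
[7] flags=1010 VC?T → r3=0xb4
[8] flags=1010 LE?T → r2=0xb2
[9] flags=1010 LT?T → r4=0xdc

EXEC = [1,5,7,8,9]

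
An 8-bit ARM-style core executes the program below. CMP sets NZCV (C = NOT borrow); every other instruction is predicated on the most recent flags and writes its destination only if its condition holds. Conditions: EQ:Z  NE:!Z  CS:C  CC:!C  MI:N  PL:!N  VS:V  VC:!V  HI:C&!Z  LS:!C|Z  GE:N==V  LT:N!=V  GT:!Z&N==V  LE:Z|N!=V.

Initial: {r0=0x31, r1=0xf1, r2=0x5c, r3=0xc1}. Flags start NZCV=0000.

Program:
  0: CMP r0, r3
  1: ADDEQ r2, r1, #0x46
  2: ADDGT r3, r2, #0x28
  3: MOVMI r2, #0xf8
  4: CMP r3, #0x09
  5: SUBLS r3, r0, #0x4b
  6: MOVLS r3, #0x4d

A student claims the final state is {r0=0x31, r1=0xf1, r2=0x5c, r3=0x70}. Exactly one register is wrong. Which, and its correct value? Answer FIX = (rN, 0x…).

FIX = (r3, 0x84)

0: ✓ CMP  NZCV=0000
1: · ADDEQ
2: ✓ ADDGT  r3←0x84
3: · MOVMI
4: ✓ CMP  NZCV=0011
5: · SUBLS
6: · MOVLS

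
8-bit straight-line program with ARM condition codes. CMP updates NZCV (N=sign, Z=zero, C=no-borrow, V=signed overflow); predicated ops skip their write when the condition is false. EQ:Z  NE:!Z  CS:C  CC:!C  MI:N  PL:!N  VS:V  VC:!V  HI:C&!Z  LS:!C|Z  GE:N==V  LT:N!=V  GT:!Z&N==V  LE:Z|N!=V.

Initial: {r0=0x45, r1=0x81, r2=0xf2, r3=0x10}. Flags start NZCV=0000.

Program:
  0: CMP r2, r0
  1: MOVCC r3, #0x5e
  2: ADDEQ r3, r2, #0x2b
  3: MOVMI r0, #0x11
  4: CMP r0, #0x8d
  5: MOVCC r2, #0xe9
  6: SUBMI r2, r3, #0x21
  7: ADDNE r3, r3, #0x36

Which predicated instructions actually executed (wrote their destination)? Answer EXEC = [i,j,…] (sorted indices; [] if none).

[0] flags=1010 → (cmp)
[1] flags=1010 CC?F → skip
[2] flags=1010 EQ?F → skip
[3] flags=1010 MI?T → r0=0x11
[4] flags=1001 → (cmp)
[5] flags=1001 CC?T → r2=0xe9
[6] flags=1001 MI?T → r2=0xef
[7] flags=1001 NE?T → r3=0x46

EXEC = [3,5,6,7]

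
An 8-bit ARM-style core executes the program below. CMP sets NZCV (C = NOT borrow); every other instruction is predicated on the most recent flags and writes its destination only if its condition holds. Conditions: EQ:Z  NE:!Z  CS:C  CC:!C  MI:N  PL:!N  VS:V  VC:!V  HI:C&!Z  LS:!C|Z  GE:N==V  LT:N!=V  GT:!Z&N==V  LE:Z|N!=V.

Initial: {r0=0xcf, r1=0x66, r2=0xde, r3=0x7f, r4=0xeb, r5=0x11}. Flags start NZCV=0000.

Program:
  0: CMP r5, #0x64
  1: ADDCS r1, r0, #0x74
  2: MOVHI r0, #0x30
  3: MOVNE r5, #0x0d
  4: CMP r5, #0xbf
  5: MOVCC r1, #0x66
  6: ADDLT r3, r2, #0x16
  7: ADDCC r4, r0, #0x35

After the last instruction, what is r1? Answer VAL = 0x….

[0] flags=1000 → (cmp)
[1] flags=1000 CS?F → skip
[2] flags=1000 HI?F → skip
[3] flags=1000 NE?T → r5=0x0d
[4] flags=0000 → (cmp)
[5] flags=0000 CC?T → r1=0x66
[6] flags=0000 LT?F → skip
[7] flags=0000 CC?T → r4=0x04

VAL = 0x66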